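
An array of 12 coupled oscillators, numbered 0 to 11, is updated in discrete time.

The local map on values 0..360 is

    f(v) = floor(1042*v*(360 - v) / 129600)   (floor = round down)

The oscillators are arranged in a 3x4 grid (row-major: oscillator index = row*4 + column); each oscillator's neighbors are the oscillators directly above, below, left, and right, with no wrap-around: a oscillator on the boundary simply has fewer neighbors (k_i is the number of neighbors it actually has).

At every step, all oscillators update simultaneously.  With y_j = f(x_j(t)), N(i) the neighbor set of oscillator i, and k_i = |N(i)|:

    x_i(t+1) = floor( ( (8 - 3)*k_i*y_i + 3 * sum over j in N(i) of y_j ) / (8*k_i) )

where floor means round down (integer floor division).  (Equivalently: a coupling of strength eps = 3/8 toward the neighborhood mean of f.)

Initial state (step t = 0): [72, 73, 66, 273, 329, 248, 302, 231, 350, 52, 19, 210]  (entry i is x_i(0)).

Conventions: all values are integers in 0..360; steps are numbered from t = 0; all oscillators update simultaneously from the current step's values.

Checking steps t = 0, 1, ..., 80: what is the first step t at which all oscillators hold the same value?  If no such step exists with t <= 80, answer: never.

Simulating step by step:
t=0: [72, 73, 66, 273, 329, 248, 302, 231, 350, 52, 19, 210]  (not all equal)
t=1: [150, 173, 159, 192, 103, 187, 150, 222, 56, 117, 97, 212]  (not all equal)
t=2: [246, 258, 256, 256, 213, 251, 248, 249, 167, 217, 219, 242]  (not all equal)
t=3: [227, 214, 214, 215, 244, 224, 224, 222, 255, 246, 242, 231]  (not all equal)
t=4: [240, 249, 250, 249, 229, 241, 243, 245, 219, 226, 231, 238]  (not all equal)
t=5: [231, 224, 222, 222, 239, 231, 228, 226, 245, 241, 237, 232]  (not all equal)
t=6: [238, 243, 245, 245, 233, 238, 240, 242, 227, 231, 234, 238]  (not all equal)
t=7: [232, 229, 226, 226, 236, 233, 231, 229, 240, 238, 236, 233]  (not all equal)
t=8: [238, 240, 242, 242, 235, 237, 239, 240, 232, 233, 235, 237]  (not all equal)
t=9: [233, 231, 229, 229, 235, 234, 232, 231, 237, 236, 235, 233]  (not all equal)
t=10: [237, 238, 240, 240, 236, 237, 238, 238, 234, 235, 236, 237]  (not all equal)
t=11: [234, 233, 231, 231, 235, 234, 233, 232, 236, 235, 234, 234]  (not all equal)
t=12: [236, 237, 238, 238, 236, 236, 237, 237, 235, 236, 236, 237]  (not all equal)
t=13: [234, 234, 233, 233, 235, 234, 234, 233, 235, 235, 234, 234]  (not all equal)
t=14: [236, 237, 237, 237, 236, 236, 237, 237, 236, 236, 236, 237]  (not all equal)
t=15: [234, 234, 234, 234, 235, 234, 234, 234, 235, 235, 234, 234]  (not all equal)
t=16: [236, 237, 237, 237, 236, 236, 237, 237, 236, 236, 236, 237]  (not all equal)

Answer: never
Key observation: The state at step 14 reappears at step 16 — the system is in a cycle of period 2 from step 14 on.  No step 0..16 is synchronized, and the cycle repeats forever, so no step up to 80 (or ever) has all oscillators equal.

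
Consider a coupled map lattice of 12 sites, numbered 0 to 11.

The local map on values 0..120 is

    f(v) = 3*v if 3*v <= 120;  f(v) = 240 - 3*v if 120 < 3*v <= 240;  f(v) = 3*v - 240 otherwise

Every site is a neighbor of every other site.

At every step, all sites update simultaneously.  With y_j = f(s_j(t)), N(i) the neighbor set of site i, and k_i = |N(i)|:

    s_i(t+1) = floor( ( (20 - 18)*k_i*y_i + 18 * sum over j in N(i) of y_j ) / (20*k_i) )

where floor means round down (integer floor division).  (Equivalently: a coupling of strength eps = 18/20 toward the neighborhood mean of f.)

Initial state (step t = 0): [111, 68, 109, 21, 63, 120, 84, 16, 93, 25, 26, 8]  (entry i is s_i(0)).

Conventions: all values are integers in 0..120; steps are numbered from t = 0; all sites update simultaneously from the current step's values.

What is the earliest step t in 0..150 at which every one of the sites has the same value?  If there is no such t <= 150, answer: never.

Answer: 3
Key observation: Synchronization is absorbing here: once all sites are equal they stay equal, and step 3 is the first all-equal step.

Derivation:
t=0: [111, 68, 109, 21, 63, 120, 84, 16, 93, 25, 26, 8]  (not all equal)
t=1: [61, 60, 60, 60, 60, 61, 59, 60, 60, 60, 60, 59]  (not all equal)
t=2: [59, 60, 60, 60, 60, 59, 60, 60, 60, 60, 60, 60]  (not all equal)
t=3: [60, 60, 60, 60, 60, 60, 60, 60, 60, 60, 60, 60]  (all equal)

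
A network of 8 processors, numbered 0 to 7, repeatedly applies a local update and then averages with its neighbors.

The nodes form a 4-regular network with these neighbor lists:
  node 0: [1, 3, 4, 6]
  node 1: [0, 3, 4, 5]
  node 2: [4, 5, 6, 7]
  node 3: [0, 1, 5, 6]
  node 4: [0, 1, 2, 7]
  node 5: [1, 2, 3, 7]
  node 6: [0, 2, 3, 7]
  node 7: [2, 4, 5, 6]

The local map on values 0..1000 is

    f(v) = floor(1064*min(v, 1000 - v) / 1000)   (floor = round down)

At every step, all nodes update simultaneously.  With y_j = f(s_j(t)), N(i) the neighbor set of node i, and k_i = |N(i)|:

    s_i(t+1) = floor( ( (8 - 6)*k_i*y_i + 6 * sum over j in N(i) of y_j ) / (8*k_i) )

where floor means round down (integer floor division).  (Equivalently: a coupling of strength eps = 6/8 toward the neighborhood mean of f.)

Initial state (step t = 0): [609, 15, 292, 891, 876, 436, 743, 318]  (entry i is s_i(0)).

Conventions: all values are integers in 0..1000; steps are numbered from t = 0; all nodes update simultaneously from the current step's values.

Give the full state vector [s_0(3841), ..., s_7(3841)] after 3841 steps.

Simulating step by step:
t=0: [609, 15, 292, 891, 876, 436, 743, 318]
t=1: [204, 214, 303, 247, 235, 261, 289, 305]
t=2: [250, 245, 297, 258, 266, 282, 287, 297]
t=3: [276, 275, 304, 280, 287, 293, 296, 304]
t=4: [299, 299, 315, 301, 307, 309, 310, 315]
t=5: [321, 321, 330, 322, 326, 327, 327, 330]
t=6: [343, 343, 348, 343, 346, 346, 346, 348]
t=7: [365, 365, 368, 365, 367, 367, 367, 368]
t=8: [388, 388, 390, 388, 389, 389, 389, 390]
t=9: [412, 412, 413, 412, 413, 413, 413, 413]
t=10: [438, 438, 439, 438, 438, 438, 438, 439]
t=11: [466, 466, 466, 466, 466, 466, 466, 466]
t=12: [495, 495, 495, 495, 495, 495, 495, 495]
t=13: [526, 526, 526, 526, 526, 526, 526, 526]
t=14: [504, 504, 504, 504, 504, 504, 504, 504]
t=15: [527, 527, 527, 527, 527, 527, 527, 527]
t=16: [503, 503, 503, 503, 503, 503, 503, 503]
t=17: [528, 528, 528, 528, 528, 528, 528, 528]
t=18: [502, 502, 502, 502, 502, 502, 502, 502]
t=19: [529, 529, 529, 529, 529, 529, 529, 529]
t=20: [501, 501, 501, 501, 501, 501, 501, 501]
t=21: [530, 530, 530, 530, 530, 530, 530, 530]
t=22: [500, 500, 500, 500, 500, 500, 500, 500]
t=23: [532, 532, 532, 532, 532, 532, 532, 532]
t=24: [497, 497, 497, 497, 497, 497, 497, 497]
t=25: [528, 528, 528, 528, 528, 528, 528, 528]

Answer: [528, 528, 528, 528, 528, 528, 528, 528]
Key observation: The state at step 17, [528, 528, 528, 528, 528, 528, 528, 528], reappears at step 25: the system is in a cycle of period 8 from step 17 on.  Therefore the state at step 3841 equals the state at step 17 + ((3841 - 17) mod 8) = 17, which is [528, 528, 528, 528, 528, 528, 528, 528].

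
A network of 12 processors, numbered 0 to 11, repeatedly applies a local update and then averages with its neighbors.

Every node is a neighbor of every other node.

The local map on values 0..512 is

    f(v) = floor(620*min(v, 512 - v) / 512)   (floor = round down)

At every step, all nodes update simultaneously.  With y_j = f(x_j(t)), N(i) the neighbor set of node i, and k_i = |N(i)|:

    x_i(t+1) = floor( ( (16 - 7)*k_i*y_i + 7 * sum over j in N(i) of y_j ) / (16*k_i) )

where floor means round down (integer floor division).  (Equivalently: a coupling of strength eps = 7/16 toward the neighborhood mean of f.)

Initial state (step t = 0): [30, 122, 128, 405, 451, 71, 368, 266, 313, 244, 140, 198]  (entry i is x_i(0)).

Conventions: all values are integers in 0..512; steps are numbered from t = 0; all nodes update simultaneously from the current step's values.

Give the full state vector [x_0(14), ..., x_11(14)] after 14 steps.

Simulating step by step:
t=0: [30, 122, 128, 405, 451, 71, 368, 266, 313, 244, 140, 198]
t=1: [99, 157, 162, 148, 119, 125, 172, 236, 206, 235, 169, 206]
t=2: [159, 197, 200, 191, 173, 176, 206, 246, 227, 246, 204, 227]
t=3: [218, 242, 244, 238, 227, 229, 248, 273, 261, 273, 246, 261]
t=4: [275, 291, 292, 288, 281, 282, 294, 289, 296, 289, 293, 296]
t=5: [278, 268, 267, 270, 274, 274, 266, 269, 265, 269, 267, 265]
t=6: [288, 294, 294, 293, 290, 290, 295, 293, 296, 293, 294, 296]
t=7: [267, 263, 263, 264, 266, 266, 263, 264, 262, 264, 263, 262]
t=8: [297, 300, 300, 299, 298, 298, 300, 299, 300, 299, 300, 300]
t=9: [258, 256, 256, 257, 258, 258, 256, 257, 256, 257, 256, 256]
t=10: [307, 309, 309, 308, 307, 307, 309, 308, 309, 308, 309, 309]
t=11: [247, 245, 245, 246, 247, 247, 245, 246, 245, 246, 245, 245]
t=12: [298, 296, 296, 297, 298, 298, 296, 297, 296, 297, 296, 296]
t=13: [259, 260, 260, 260, 259, 259, 260, 260, 260, 260, 260, 260]
t=14: [305, 305, 305, 305, 305, 305, 305, 305, 305, 305, 305, 305]

Answer: [305, 305, 305, 305, 305, 305, 305, 305, 305, 305, 305, 305]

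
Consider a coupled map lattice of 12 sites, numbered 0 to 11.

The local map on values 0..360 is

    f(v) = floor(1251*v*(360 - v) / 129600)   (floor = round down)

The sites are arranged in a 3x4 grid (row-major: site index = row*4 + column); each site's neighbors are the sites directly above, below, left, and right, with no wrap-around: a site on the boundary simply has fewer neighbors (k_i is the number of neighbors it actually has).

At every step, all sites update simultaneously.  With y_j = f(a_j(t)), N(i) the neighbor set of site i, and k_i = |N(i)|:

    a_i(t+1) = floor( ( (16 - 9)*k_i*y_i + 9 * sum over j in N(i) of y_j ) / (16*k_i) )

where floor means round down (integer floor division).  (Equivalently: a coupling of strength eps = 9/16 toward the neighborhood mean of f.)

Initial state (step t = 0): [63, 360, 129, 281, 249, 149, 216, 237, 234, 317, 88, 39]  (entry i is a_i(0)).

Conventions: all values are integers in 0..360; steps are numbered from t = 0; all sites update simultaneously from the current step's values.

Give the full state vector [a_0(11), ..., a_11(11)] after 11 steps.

Answer: [147, 147, 147, 147, 147, 147, 147, 147, 147, 147, 147, 147]

Derivation:
t=0: [63, 360, 129, 281, 249, 149, 216, 237, 234, 317, 88, 39]
t=1: [153, 144, 221, 253, 260, 230, 286, 241, 235, 210, 204, 196]
t=2: [288, 297, 272, 275, 273, 274, 253, 266, 279, 297, 287, 299]
t=3: [202, 202, 225, 231, 221, 218, 240, 229, 210, 200, 204, 201]
t=4: [304, 303, 291, 289, 300, 297, 288, 290, 302, 305, 301, 302]
t=5: [167, 173, 190, 195, 171, 177, 191, 191, 167, 167, 174, 176]
t=6: [311, 311, 311, 310, 311, 311, 311, 311, 311, 311, 311, 311]
t=7: [147, 147, 147, 147, 147, 147, 147, 147, 147, 147, 147, 147]
t=8: [302, 302, 302, 302, 302, 302, 302, 302, 302, 302, 302, 302]
t=9: [169, 169, 169, 169, 169, 169, 169, 169, 169, 169, 169, 169]
t=10: [311, 311, 311, 311, 311, 311, 311, 311, 311, 311, 311, 311]
t=11: [147, 147, 147, 147, 147, 147, 147, 147, 147, 147, 147, 147]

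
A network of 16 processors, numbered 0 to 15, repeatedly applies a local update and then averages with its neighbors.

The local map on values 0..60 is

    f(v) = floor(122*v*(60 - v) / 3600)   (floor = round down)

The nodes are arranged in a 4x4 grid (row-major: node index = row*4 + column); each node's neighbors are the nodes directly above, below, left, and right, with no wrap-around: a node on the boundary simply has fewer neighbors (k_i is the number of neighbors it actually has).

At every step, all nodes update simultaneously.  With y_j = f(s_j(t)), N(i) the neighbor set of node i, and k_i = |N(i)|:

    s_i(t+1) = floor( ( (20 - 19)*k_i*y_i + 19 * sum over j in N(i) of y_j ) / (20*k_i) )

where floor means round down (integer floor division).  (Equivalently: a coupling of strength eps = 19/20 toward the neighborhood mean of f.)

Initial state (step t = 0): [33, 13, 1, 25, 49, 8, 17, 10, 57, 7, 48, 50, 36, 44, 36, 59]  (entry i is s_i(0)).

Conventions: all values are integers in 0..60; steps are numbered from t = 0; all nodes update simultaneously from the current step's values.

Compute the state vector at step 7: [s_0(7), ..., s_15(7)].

Answer: [30, 30, 30, 30, 30, 30, 30, 30, 30, 30, 30, 30, 30, 30, 30, 30]

Derivation:
t=0: [33, 13, 1, 25, 49, 8, 17, 10, 57, 7, 48, 50, 36, 44, 36, 59]
t=1: [19, 15, 23, 9, 16, 18, 13, 22, 18, 15, 20, 12, 14, 23, 15, 21]
t=2: [22, 26, 19, 27, 25, 21, 26, 18, 22, 26, 21, 26, 26, 21, 27, 20]
t=3: [28, 27, 29, 25, 27, 28, 26, 29, 28, 27, 29, 26, 27, 29, 27, 29]
t=4: [30, 30, 29, 29, 30, 29, 29, 29, 30, 30, 29, 29, 30, 30, 30, 29]
t=5: [30, 30, 30, 30, 30, 30, 30, 30, 30, 30, 30, 30, 30, 30, 30, 30]
t=6: [30, 30, 30, 30, 30, 30, 30, 30, 30, 30, 30, 30, 30, 30, 30, 30]
t=7: [30, 30, 30, 30, 30, 30, 30, 30, 30, 30, 30, 30, 30, 30, 30, 30]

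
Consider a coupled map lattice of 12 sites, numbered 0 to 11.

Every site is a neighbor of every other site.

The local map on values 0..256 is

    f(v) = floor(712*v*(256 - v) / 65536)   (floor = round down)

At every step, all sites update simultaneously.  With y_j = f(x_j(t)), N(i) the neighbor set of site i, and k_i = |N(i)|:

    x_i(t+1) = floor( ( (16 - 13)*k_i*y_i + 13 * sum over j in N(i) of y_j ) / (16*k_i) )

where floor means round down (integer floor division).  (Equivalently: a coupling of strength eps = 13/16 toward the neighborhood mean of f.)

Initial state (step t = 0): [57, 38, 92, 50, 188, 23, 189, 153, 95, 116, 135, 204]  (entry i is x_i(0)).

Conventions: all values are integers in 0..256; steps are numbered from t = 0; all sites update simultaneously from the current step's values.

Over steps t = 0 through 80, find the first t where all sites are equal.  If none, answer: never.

Answer: 2
Key observation: Synchronization is absorbing here: once all sites are equal they stay equal, and step 2 is the first all-equal step.

Derivation:
t=0: [57, 38, 92, 50, 188, 23, 189, 153, 95, 116, 135, 204]  (not all equal)
t=1: [133, 130, 138, 132, 135, 126, 135, 139, 138, 139, 140, 133]  (not all equal)
t=2: [176, 176, 176, 176, 176, 176, 176, 176, 176, 176, 176, 176]  (all equal)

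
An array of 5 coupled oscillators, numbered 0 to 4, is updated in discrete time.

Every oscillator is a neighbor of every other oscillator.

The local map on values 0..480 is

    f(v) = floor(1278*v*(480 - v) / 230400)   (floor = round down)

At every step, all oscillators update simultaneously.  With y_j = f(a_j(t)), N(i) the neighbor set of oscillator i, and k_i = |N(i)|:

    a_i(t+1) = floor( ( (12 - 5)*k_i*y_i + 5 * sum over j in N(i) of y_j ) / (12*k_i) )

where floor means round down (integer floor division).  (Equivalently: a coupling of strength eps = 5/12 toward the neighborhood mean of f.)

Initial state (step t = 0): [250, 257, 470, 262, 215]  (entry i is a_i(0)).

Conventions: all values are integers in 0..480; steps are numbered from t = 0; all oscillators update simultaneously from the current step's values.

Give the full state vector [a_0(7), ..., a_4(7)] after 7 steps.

Answer: [300, 300, 300, 300, 300]

Derivation:
t=0: [250, 257, 470, 262, 215]
t=1: [287, 286, 147, 286, 286]
t=2: [303, 303, 286, 303, 303]
t=3: [298, 298, 302, 298, 298]
t=4: [299, 299, 298, 299, 299]
t=5: [300, 300, 300, 300, 300]
t=6: [299, 299, 299, 299, 299]
t=7: [300, 300, 300, 300, 300]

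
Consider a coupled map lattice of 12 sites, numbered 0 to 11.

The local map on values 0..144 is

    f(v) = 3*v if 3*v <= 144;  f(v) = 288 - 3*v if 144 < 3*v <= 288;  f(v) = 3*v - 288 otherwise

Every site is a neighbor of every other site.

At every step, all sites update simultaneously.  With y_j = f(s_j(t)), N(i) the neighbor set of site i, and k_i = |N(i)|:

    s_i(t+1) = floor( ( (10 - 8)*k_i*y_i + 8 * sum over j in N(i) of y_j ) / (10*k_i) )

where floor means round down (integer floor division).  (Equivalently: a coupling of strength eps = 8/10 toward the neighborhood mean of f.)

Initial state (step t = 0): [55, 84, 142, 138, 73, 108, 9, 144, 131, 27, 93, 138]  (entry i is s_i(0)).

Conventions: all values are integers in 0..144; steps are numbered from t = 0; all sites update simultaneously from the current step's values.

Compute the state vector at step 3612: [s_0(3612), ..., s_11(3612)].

Answer: [18, 18, 18, 18, 18, 18, 18, 18, 18, 18, 18, 18]
Key observation: The state at step 5, [54, 54, 54, 54, 54, 54, 54, 54, 54, 54, 54, 54], reappears at step 9: the system is in a cycle of period 4 from step 5 on.  Therefore the state at step 3612 equals the state at step 5 + ((3612 - 5) mod 4) = 8, which is [18, 18, 18, 18, 18, 18, 18, 18, 18, 18, 18, 18].

Derivation:
t=0: [55, 84, 142, 138, 73, 108, 9, 144, 131, 27, 93, 138]
t=1: [89, 78, 91, 90, 82, 78, 77, 92, 87, 84, 75, 90]
t=2: [33, 37, 32, 32, 35, 37, 37, 31, 33, 34, 38, 32]
t=3: [102, 103, 101, 101, 103, 103, 103, 101, 102, 102, 104, 101]
t=4: [18, 18, 18, 18, 18, 18, 18, 18, 18, 18, 19, 18]
t=5: [54, 54, 54, 54, 54, 54, 54, 54, 54, 54, 54, 54]
t=6: [126, 126, 126, 126, 126, 126, 126, 126, 126, 126, 126, 126]
t=7: [90, 90, 90, 90, 90, 90, 90, 90, 90, 90, 90, 90]
t=8: [18, 18, 18, 18, 18, 18, 18, 18, 18, 18, 18, 18]
t=9: [54, 54, 54, 54, 54, 54, 54, 54, 54, 54, 54, 54]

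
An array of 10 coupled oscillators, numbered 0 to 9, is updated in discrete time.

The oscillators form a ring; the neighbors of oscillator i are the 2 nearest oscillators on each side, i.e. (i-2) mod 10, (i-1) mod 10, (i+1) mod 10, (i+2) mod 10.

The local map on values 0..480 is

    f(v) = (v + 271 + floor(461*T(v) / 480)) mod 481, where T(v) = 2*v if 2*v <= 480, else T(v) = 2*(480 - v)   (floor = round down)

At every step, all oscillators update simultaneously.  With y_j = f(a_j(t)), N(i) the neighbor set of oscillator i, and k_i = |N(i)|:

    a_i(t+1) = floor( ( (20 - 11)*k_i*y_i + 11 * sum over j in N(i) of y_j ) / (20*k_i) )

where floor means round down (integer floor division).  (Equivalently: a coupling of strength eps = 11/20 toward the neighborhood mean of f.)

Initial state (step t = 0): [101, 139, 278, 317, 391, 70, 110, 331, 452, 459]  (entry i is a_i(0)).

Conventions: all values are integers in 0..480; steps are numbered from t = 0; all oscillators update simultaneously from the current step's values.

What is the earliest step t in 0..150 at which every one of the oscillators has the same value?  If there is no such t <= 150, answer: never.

Answer: 14
Key observation: Synchronization is absorbing here: once all oscillators are equal they stay equal, and step 14 is the first all-equal step.

Derivation:
t=0: [101, 139, 278, 317, 391, 70, 110, 331, 452, 459]  (not all equal)
t=1: [208, 259, 349, 392, 358, 390, 260, 344, 255, 265]  (not all equal)
t=2: [427, 433, 395, 377, 387, 378, 433, 420, 452, 449]  (not all equal)
t=3: [315, 323, 342, 353, 350, 349, 324, 320, 305, 306]  (not all equal)
t=4: [419, 410, 400, 392, 393, 396, 409, 416, 425, 424]  (not all equal)
t=5: [327, 334, 341, 346, 346, 343, 335, 329, 324, 324]  (not all equal)
t=6: [408, 403, 398, 395, 395, 397, 402, 407, 410, 410]  (not all equal)
t=7: [337, 340, 343, 346, 346, 344, 341, 337, 335, 335]  (not all equal)
t=8: [400, 398, 396, 394, 394, 395, 397, 400, 401, 401]  (not all equal)
t=9: [343, 345, 346, 348, 348, 347, 345, 343, 342, 342]  (not all equal)
t=10: [395, 394, 393, 391, 391, 392, 394, 395, 396, 396]  (not all equal)
t=11: [348, 349, 349, 350, 350, 350, 349, 348, 347, 347]  (not all equal)
t=12: [391, 390, 389, 389, 389, 389, 390, 390, 391, 391]  (not all equal)
t=13: [351, 352, 352, 352, 352, 352, 352, 351, 351, 351]  (not all equal)
t=14: [387, 387, 387, 387, 387, 387, 387, 387, 387, 387]  (all equal)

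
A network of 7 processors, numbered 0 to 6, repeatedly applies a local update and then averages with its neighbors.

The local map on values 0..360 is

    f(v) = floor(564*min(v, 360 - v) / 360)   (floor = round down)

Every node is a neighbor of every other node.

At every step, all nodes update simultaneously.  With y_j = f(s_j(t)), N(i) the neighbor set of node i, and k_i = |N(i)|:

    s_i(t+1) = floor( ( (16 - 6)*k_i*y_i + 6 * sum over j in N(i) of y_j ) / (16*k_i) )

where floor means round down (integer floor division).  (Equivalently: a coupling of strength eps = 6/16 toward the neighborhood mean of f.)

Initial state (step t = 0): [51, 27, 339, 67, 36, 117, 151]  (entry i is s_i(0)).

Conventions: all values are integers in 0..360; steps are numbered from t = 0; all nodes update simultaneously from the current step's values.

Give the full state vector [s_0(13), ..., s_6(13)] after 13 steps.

Answer: [220, 225, 227, 219, 224, 219, 225]

Derivation:
t=0: [51, 27, 339, 67, 36, 117, 151]
t=1: [90, 69, 63, 104, 77, 148, 178]
t=2: [150, 131, 126, 162, 138, 201, 227]
t=3: [229, 213, 208, 240, 219, 237, 214]
t=4: [209, 223, 227, 199, 217, 201, 222]
t=5: [232, 220, 216, 241, 225, 240, 221]
t=6: [202, 213, 216, 195, 209, 196, 212]
t=7: [244, 234, 231, 250, 237, 249, 235]
t=8: [183, 192, 195, 178, 190, 179, 191]
t=9: [273, 265, 263, 274, 267, 275, 266]
t=10: [138, 145, 147, 137, 143, 136, 144]
t=11: [218, 224, 226, 217, 222, 216, 223]
t=12: [220, 215, 212, 221, 216, 221, 215]
t=13: [220, 225, 227, 219, 224, 219, 225]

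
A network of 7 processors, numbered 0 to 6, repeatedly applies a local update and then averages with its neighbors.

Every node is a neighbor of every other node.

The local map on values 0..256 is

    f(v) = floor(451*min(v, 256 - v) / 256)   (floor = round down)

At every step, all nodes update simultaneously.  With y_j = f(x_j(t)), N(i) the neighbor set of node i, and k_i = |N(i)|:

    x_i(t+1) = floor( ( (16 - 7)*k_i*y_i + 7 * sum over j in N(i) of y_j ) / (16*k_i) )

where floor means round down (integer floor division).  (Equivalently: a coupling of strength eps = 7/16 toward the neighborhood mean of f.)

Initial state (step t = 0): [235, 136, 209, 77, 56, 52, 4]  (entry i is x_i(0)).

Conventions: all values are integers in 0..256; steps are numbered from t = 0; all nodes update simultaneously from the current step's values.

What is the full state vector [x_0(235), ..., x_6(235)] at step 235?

Simulating step by step:
t=0: [235, 136, 209, 77, 56, 52, 4]
t=1: [65, 151, 88, 114, 96, 92, 51]
t=2: [134, 168, 154, 176, 160, 157, 121]
t=3: [195, 166, 178, 159, 173, 175, 194]
t=4: [123, 148, 137, 153, 142, 140, 124]
t=5: [209, 196, 205, 192, 201, 203, 210]
t=6: [88, 99, 91, 102, 94, 93, 87]
t=7: [159, 168, 162, 171, 164, 163, 158]
t=8: [166, 158, 163, 155, 162, 162, 167]
t=9: [161, 168, 164, 170, 165, 165, 160]
t=10: [163, 157, 161, 155, 160, 160, 164]
t=11: [165, 171, 167, 172, 168, 168, 165]
t=12: [157, 151, 155, 150, 154, 154, 157]
t=13: [176, 181, 178, 182, 179, 179, 176]
t=14: [137, 133, 136, 132, 135, 135, 137]
t=15: [210, 214, 211, 215, 212, 212, 210]
t=16: [79, 75, 78, 74, 77, 77, 79]
t=17: [137, 133, 136, 132, 135, 135, 137]

Answer: [79, 75, 78, 74, 77, 77, 79]
Key observation: The state at step 14, [137, 133, 136, 132, 135, 135, 137], reappears at step 17: the system is in a cycle of period 3 from step 14 on.  Therefore the state at step 235 equals the state at step 14 + ((235 - 14) mod 3) = 16, which is [79, 75, 78, 74, 77, 77, 79].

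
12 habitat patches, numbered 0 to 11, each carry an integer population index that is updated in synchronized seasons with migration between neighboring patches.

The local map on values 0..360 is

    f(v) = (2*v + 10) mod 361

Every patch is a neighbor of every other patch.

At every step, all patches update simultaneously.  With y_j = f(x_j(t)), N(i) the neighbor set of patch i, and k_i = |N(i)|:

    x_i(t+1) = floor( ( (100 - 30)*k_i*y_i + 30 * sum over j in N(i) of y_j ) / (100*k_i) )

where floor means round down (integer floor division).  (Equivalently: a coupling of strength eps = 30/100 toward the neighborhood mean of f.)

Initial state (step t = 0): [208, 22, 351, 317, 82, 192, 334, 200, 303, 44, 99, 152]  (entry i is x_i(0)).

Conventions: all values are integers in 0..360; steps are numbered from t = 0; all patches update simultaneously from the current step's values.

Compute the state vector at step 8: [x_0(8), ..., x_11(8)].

Answer: [215, 163, 166, 230, 289, 174, 136, 212, 155, 238, 106, 200]

Derivation:
t=0: [208, 22, 351, 317, 82, 192, 334, 200, 303, 44, 99, 152]
t=1: [103, 96, 296, 250, 177, 82, 273, 92, 231, 125, 199, 271]
t=2: [199, 189, 216, 154, 56, 171, 185, 184, 128, 228, 85, 182]
t=3: [73, 60, 96, 256, 124, 278, 54, 53, 221, 112, 163, 50]
t=4: [162, 145, 193, 166, 231, 195, 137, 135, 118, 215, 283, 131]
t=5: [293, 271, 92, 299, 143, 95, 260, 257, 234, 122, 213, 252]
t=6: [220, 191, 193, 228, 261, 197, 176, 172, 141, 233, 113, 165]
t=7: [109, 70, 72, 120, 164, 78, 50, 287, 245, 126, 208, 278]
t=8: [215, 163, 166, 230, 289, 174, 136, 212, 155, 238, 106, 200]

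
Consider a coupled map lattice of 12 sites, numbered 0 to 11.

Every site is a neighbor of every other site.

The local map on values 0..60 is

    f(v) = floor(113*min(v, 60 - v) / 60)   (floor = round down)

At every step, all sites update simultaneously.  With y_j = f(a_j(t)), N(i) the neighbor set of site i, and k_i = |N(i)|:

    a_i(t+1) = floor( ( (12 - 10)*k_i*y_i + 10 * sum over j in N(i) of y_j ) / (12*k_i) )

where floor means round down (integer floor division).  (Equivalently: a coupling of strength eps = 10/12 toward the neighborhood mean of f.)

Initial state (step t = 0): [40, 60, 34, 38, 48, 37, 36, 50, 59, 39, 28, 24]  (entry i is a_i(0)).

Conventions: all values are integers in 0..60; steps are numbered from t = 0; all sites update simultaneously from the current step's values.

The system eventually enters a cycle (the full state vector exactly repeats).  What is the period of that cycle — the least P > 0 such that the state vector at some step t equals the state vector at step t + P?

Answer: 3
Key observation: The state at step 10, [28, 28, 28, 28, 28, 28, 28, 28, 28, 28, 28, 28], reappears at step 13 — and no state repeats earlier — so the cycle the system enters has period 3.

Derivation:
t=0: [40, 60, 34, 38, 48, 37, 36, 50, 59, 39, 28, 24]
t=1: [32, 29, 33, 33, 31, 33, 33, 31, 29, 33, 34, 33]
t=2: [51, 51, 51, 51, 51, 51, 51, 51, 51, 51, 51, 51]
t=3: [16, 16, 16, 16, 16, 16, 16, 16, 16, 16, 16, 16]
t=4: [30, 30, 30, 30, 30, 30, 30, 30, 30, 30, 30, 30]
t=5: [56, 56, 56, 56, 56, 56, 56, 56, 56, 56, 56, 56]
t=6: [7, 7, 7, 7, 7, 7, 7, 7, 7, 7, 7, 7]
t=7: [13, 13, 13, 13, 13, 13, 13, 13, 13, 13, 13, 13]
t=8: [24, 24, 24, 24, 24, 24, 24, 24, 24, 24, 24, 24]
t=9: [45, 45, 45, 45, 45, 45, 45, 45, 45, 45, 45, 45]
t=10: [28, 28, 28, 28, 28, 28, 28, 28, 28, 28, 28, 28]
t=11: [52, 52, 52, 52, 52, 52, 52, 52, 52, 52, 52, 52]
t=12: [15, 15, 15, 15, 15, 15, 15, 15, 15, 15, 15, 15]
t=13: [28, 28, 28, 28, 28, 28, 28, 28, 28, 28, 28, 28]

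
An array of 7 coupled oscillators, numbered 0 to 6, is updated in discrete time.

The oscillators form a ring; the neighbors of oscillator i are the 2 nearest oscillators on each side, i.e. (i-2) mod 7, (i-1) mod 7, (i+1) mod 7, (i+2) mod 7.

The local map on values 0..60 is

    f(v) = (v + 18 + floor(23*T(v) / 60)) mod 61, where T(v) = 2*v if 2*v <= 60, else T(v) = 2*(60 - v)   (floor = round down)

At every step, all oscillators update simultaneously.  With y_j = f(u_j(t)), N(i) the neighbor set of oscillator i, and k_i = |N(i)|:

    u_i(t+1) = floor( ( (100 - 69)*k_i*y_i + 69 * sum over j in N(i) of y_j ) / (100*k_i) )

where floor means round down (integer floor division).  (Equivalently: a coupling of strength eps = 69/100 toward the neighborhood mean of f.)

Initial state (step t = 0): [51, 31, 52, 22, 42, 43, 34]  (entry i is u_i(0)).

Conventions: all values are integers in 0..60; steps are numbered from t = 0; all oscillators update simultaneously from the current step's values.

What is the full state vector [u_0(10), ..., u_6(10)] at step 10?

Answer: [37, 37, 37, 37, 37, 37, 37]

Derivation:
t=0: [51, 31, 52, 22, 42, 43, 34]
t=1: [12, 19, 20, 25, 19, 19, 11]
t=2: [45, 38, 40, 35, 40, 37, 44]
t=3: [12, 11, 11, 11, 11, 11, 12]
t=4: [37, 37, 37, 37, 37, 37, 37]
t=5: [11, 11, 11, 11, 11, 11, 11]
t=6: [37, 37, 37, 37, 37, 37, 37]
t=7: [11, 11, 11, 11, 11, 11, 11]
t=8: [37, 37, 37, 37, 37, 37, 37]
t=9: [11, 11, 11, 11, 11, 11, 11]
t=10: [37, 37, 37, 37, 37, 37, 37]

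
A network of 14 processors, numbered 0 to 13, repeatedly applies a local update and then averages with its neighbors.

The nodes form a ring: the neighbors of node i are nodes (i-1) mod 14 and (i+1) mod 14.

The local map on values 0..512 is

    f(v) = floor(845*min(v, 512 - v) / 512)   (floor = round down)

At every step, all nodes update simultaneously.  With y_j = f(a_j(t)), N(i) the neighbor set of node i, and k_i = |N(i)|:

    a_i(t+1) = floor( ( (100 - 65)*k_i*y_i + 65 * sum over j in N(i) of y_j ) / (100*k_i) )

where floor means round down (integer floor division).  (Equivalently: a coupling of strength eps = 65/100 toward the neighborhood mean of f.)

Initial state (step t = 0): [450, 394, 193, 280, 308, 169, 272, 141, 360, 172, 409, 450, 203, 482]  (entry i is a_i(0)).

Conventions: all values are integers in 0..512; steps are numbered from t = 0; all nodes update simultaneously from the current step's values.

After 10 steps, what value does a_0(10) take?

Simulating step by step:
t=0: [450, 394, 193, 280, 308, 169, 272, 141, 360, 172, 409, 450, 203, 482]
t=1: [114, 204, 298, 346, 332, 335, 304, 291, 254, 235, 184, 199, 166, 159]
t=2: [260, 293, 321, 306, 287, 310, 333, 375, 390, 370, 338, 302, 287, 241]
t=3: [391, 363, 337, 341, 348, 333, 284, 240, 219, 240, 288, 334, 371, 394]
t=4: [212, 244, 272, 280, 282, 313, 356, 378, 383, 375, 353, 297, 239, 207]
t=5: [363, 382, 393, 385, 363, 321, 268, 229, 219, 233, 280, 337, 363, 360]
t=6: [236, 218, 206, 216, 256, 320, 365, 379, 373, 375, 352, 304, 260, 246]
t=7: [384, 362, 351, 371, 366, 326, 258, 229, 224, 239, 277, 340, 388, 403]
t=8: [212, 241, 248, 245, 258, 321, 368, 388, 379, 383, 355, 291, 221, 197]
t=9: [356, 385, 403, 410, 380, 323, 251, 219, 211, 229, 277, 329, 351, 345]
t=10: [247, 214, 185, 187, 231, 313, 363, 374, 361, 370, 356, 317, 280, 265]

Answer: a_0(10) = 247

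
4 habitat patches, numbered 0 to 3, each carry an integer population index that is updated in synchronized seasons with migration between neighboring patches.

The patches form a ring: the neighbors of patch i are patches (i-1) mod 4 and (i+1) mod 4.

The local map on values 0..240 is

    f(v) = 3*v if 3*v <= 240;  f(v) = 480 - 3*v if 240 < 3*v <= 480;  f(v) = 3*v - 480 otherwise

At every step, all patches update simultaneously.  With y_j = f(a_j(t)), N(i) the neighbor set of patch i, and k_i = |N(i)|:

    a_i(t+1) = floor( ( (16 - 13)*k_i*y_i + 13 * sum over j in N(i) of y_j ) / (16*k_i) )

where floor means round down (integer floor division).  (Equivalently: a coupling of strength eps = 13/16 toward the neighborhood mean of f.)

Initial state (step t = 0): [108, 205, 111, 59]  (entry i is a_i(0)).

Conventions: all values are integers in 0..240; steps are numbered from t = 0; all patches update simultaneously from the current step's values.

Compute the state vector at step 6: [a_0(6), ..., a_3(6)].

Answer: [110, 65, 111, 66]

Derivation:
t=0: [108, 205, 111, 59]
t=1: [156, 148, 154, 156]
t=2: [21, 18, 22, 14]
t=3: [50, 62, 51, 60]
t=4: [176, 157, 177, 156]
t=5: [17, 41, 18, 42]
t=6: [110, 65, 111, 66]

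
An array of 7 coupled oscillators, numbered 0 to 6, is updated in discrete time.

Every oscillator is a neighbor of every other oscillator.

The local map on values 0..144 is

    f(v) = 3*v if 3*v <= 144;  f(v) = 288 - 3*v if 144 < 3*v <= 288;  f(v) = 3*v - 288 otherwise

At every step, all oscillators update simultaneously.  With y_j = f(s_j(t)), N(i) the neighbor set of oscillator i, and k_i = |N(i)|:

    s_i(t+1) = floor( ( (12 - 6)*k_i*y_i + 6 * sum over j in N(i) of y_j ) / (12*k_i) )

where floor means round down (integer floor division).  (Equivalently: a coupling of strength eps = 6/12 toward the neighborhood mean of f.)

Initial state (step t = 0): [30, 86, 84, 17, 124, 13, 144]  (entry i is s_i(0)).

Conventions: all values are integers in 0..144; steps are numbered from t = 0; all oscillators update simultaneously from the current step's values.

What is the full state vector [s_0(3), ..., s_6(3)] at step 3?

Simulating step by step:
t=0: [30, 86, 84, 17, 124, 13, 144]
t=1: [77, 52, 54, 60, 74, 55, 99]
t=2: [75, 106, 104, 96, 79, 103, 55]
t=3: [52, 38, 36, 26, 47, 34, 77]

Answer: [52, 38, 36, 26, 47, 34, 77]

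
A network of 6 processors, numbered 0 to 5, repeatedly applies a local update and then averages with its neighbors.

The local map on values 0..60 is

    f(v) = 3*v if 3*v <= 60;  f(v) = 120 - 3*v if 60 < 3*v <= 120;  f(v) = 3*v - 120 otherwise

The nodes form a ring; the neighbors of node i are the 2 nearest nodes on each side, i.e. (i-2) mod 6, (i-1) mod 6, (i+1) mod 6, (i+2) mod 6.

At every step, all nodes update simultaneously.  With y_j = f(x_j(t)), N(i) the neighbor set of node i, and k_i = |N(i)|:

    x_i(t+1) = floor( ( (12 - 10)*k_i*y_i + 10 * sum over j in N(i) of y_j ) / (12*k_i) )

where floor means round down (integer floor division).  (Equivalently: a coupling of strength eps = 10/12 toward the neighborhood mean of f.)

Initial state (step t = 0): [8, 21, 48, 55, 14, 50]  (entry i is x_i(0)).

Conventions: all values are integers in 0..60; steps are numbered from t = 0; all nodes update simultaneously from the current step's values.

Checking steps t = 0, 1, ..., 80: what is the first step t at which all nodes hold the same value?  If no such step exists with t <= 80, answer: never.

Answer: never
Key observation: The state at step 9 reappears at step 16 — the system is in a cycle of period 7 from step 9 on.  No step 0..16 is synchronized, and the cycle repeats forever, so no step up to 80 (or ever) has all nodes equal.

Derivation:
t=0: [8, 21, 48, 55, 14, 50]  (not all equal)
t=1: [35, 35, 39, 39, 32, 40]  (not all equal)
t=2: [11, 6, 12, 9, 8, 11]  (not all equal)
t=3: [28, 29, 27, 27, 30, 26]  (not all equal)
t=4: [36, 38, 35, 36, 37, 35]  (not all equal)
t=5: [11, 12, 10, 11, 12, 10]  (not all equal)
t=6: [33, 32, 33, 33, 32, 33]  (not all equal)
t=7: [22, 21, 22, 22, 21, 22]  (not all equal)
t=8: [55, 54, 55, 55, 54, 55]  (not all equal)
t=9: [43, 44, 43, 43, 44, 43]  (not all equal)
t=10: [10, 9, 10, 10, 9, 10]  (not all equal)
t=11: [28, 29, 28, 28, 29, 28]  (not all equal)
t=12: [34, 35, 34, 34, 35, 34]  (not all equal)
t=13: [16, 17, 16, 16, 17, 16]  (not all equal)
t=14: [49, 48, 49, 49, 48, 49]  (not all equal)
t=15: [25, 26, 25, 25, 26, 25]  (not all equal)
t=16: [43, 44, 43, 43, 44, 43]  (not all equal)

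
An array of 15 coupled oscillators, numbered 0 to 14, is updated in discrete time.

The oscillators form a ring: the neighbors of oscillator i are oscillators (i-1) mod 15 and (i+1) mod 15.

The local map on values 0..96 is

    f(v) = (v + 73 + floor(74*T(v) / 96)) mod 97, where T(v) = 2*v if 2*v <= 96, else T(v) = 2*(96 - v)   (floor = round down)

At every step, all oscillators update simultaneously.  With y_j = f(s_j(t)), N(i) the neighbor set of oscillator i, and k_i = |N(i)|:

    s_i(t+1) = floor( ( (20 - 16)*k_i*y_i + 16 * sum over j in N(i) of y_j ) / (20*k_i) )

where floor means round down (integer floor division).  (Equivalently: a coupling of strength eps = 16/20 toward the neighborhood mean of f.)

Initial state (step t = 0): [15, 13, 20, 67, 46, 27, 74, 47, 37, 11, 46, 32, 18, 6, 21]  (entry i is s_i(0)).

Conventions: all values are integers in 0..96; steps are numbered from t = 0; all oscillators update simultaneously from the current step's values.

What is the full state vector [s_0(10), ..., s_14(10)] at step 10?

Simulating step by step:
t=0: [15, 13, 20, 67, 46, 27, 74, 47, 37, 11, 46, 32, 18, 6, 21]
t=1: [18, 17, 43, 64, 70, 78, 72, 80, 53, 65, 42, 56, 62, 37, 46]
t=2: [48, 46, 60, 86, 85, 84, 81, 88, 86, 88, 88, 87, 83, 86, 54]
t=3: [74, 55, 85, 82, 77, 78, 77, 78, 76, 76, 76, 77, 77, 84, 50]
t=4: [92, 82, 84, 79, 80, 81, 81, 81, 81, 82, 82, 82, 80, 86, 83]
t=5: [78, 76, 79, 79, 80, 80, 80, 80, 79, 79, 79, 79, 78, 79, 76]
t=6: [81, 81, 81, 80, 80, 80, 80, 80, 80, 81, 81, 81, 81, 81, 81]
t=7: [80, 80, 80, 80, 80, 80, 80, 80, 80, 80, 80, 80, 80, 80, 80]
t=8: [80, 80, 80, 80, 80, 80, 80, 80, 80, 80, 80, 80, 80, 80, 80]
t=9: [80, 80, 80, 80, 80, 80, 80, 80, 80, 80, 80, 80, 80, 80, 80]
t=10: [80, 80, 80, 80, 80, 80, 80, 80, 80, 80, 80, 80, 80, 80, 80]

Answer: [80, 80, 80, 80, 80, 80, 80, 80, 80, 80, 80, 80, 80, 80, 80]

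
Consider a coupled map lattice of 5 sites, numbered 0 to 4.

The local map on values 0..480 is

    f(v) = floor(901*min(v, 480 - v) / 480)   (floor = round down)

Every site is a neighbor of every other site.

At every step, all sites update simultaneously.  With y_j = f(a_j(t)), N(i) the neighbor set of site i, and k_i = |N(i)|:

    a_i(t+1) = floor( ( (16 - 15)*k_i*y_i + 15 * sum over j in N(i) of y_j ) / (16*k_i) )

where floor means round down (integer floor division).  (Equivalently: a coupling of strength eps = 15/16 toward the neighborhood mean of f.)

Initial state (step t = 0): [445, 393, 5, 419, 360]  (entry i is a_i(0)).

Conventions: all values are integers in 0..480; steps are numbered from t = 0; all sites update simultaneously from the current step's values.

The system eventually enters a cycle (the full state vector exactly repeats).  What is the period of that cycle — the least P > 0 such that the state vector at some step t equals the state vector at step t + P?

Simulating step by step:
t=0: [445, 393, 5, 419, 360]
t=1: [123, 106, 133, 115, 96]
t=2: [211, 217, 208, 214, 220]
t=3: [402, 400, 403, 401, 399]
t=4: [148, 147, 148, 148, 147]
t=5: [276, 276, 276, 276, 276]
t=6: [382, 382, 382, 382, 382]
t=7: [183, 183, 183, 183, 183]
t=8: [343, 343, 343, 343, 343]
t=9: [257, 257, 257, 257, 257]
t=10: [418, 418, 418, 418, 418]
t=11: [116, 116, 116, 116, 116]
t=12: [217, 217, 217, 217, 217]
t=13: [407, 407, 407, 407, 407]
t=14: [137, 137, 137, 137, 137]
t=15: [257, 257, 257, 257, 257]

Answer: 6
Key observation: The state at step 9, [257, 257, 257, 257, 257], reappears at step 15 — and no state repeats earlier — so the cycle the system enters has period 6.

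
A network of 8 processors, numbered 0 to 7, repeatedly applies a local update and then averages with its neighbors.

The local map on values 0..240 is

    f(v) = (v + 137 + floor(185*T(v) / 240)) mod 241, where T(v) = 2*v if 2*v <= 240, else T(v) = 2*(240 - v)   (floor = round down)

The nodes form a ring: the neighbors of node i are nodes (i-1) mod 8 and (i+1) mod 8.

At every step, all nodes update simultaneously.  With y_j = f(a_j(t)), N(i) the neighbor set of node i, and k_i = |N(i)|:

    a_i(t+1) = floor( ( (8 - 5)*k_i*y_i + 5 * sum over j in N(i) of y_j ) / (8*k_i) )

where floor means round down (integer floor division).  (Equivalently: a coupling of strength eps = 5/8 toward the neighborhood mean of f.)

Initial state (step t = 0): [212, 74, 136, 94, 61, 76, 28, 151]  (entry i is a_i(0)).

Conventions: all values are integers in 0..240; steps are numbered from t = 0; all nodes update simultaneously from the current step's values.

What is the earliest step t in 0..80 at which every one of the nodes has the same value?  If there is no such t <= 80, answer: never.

Simulating step by step:
t=0: [212, 74, 136, 94, 61, 76, 28, 151]  (not all equal)
t=1: [140, 138, 140, 126, 88, 114, 163, 181]  (not all equal)
t=2: [183, 190, 192, 170, 164, 161, 176, 177]  (not all equal)
t=3: [166, 163, 165, 170, 176, 175, 172, 168]  (not all equal)
t=4: [176, 176, 175, 173, 171, 171, 172, 174]  (not all equal)
t=5: [170, 170, 171, 172, 172, 172, 172, 171]  (not all equal)
t=6: [173, 173, 172, 172, 172, 172, 172, 172]  (not all equal)
t=7: [172, 172, 172, 172, 172, 172, 172, 172]  (all equal)

Answer: 7
Key observation: Synchronization is absorbing here: once all nodes are equal they stay equal, and step 7 is the first all-equal step.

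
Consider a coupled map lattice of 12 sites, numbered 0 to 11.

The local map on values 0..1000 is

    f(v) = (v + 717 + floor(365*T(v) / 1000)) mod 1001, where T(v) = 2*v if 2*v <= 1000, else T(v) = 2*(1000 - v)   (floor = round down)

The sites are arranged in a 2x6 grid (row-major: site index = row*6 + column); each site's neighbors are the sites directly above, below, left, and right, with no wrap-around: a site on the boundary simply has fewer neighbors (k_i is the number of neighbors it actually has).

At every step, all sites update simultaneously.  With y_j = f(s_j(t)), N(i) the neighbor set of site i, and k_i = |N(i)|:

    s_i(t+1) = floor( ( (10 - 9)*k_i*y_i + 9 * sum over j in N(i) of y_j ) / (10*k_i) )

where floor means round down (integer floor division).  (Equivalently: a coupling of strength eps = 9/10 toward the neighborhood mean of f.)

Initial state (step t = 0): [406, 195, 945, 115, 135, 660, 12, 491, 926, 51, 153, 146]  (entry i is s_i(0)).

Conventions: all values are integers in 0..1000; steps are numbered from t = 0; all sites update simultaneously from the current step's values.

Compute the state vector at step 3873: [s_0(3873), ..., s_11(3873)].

Simulating step by step:
t=0: [406, 195, 945, 115, 135, 660, 12, 491, 926, 51, 153, 146]
t=1: [397, 510, 569, 828, 851, 925, 516, 502, 690, 858, 915, 819]
t=2: [565, 532, 625, 652, 684, 673, 500, 598, 620, 665, 675, 691]
t=3: [586, 604, 608, 622, 626, 630, 600, 595, 615, 621, 628, 627]
t=4: [608, 606, 611, 612, 614, 615, 605, 609, 609, 613, 614, 615]
t=5: [609, 609, 610, 610, 611, 611, 609, 609, 610, 610, 611, 611]
t=6: [610, 610, 610, 610, 610, 610, 610, 610, 610, 610, 610, 610]
t=7: [610, 610, 610, 610, 610, 610, 610, 610, 610, 610, 610, 610]

Answer: [610, 610, 610, 610, 610, 610, 610, 610, 610, 610, 610, 610]
Key observation: The state at step 6, [610, 610, 610, 610, 610, 610, 610, 610, 610, 610, 610, 610], reappears at step 7: the system is in a cycle of period 1 from step 6 on.  Therefore the state at step 3873 equals the state at step 6 + ((3873 - 6) mod 1) = 6, which is [610, 610, 610, 610, 610, 610, 610, 610, 610, 610, 610, 610].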